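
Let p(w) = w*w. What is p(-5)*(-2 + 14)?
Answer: 300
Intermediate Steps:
p(w) = w²
p(-5)*(-2 + 14) = (-5)²*(-2 + 14) = 25*12 = 300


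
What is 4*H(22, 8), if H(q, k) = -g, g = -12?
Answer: 48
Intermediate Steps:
H(q, k) = 12 (H(q, k) = -1*(-12) = 12)
4*H(22, 8) = 4*12 = 48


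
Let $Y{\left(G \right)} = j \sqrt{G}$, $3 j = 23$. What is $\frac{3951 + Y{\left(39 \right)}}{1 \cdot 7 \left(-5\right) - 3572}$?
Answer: $- \frac{3951}{3607} - \frac{23 \sqrt{39}}{10821} \approx -1.1086$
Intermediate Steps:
$j = \frac{23}{3}$ ($j = \frac{1}{3} \cdot 23 = \frac{23}{3} \approx 7.6667$)
$Y{\left(G \right)} = \frac{23 \sqrt{G}}{3}$
$\frac{3951 + Y{\left(39 \right)}}{1 \cdot 7 \left(-5\right) - 3572} = \frac{3951 + \frac{23 \sqrt{39}}{3}}{1 \cdot 7 \left(-5\right) - 3572} = \frac{3951 + \frac{23 \sqrt{39}}{3}}{7 \left(-5\right) - 3572} = \frac{3951 + \frac{23 \sqrt{39}}{3}}{-35 - 3572} = \frac{3951 + \frac{23 \sqrt{39}}{3}}{-3607} = \left(3951 + \frac{23 \sqrt{39}}{3}\right) \left(- \frac{1}{3607}\right) = - \frac{3951}{3607} - \frac{23 \sqrt{39}}{10821}$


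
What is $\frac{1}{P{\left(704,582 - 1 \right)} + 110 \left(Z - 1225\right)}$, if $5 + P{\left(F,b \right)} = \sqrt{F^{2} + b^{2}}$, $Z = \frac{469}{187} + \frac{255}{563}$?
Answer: $- \frac{12314266675235}{1655321868501087968} - \frac{91604041 \sqrt{833177}}{1655321868501087968} \approx -7.4897 \cdot 10^{-6}$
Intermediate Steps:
$Z = \frac{311732}{105281}$ ($Z = 469 \cdot \frac{1}{187} + 255 \cdot \frac{1}{563} = \frac{469}{187} + \frac{255}{563} = \frac{311732}{105281} \approx 2.961$)
$P{\left(F,b \right)} = -5 + \sqrt{F^{2} + b^{2}}$
$\frac{1}{P{\left(704,582 - 1 \right)} + 110 \left(Z - 1225\right)} = \frac{1}{\left(-5 + \sqrt{704^{2} + \left(582 - 1\right)^{2}}\right) + 110 \left(\frac{311732}{105281} - 1225\right)} = \frac{1}{\left(-5 + \sqrt{495616 + \left(582 - 1\right)^{2}}\right) + 110 \left(- \frac{128657493}{105281}\right)} = \frac{1}{\left(-5 + \sqrt{495616 + 581^{2}}\right) - \frac{1286574930}{9571}} = \frac{1}{\left(-5 + \sqrt{495616 + 337561}\right) - \frac{1286574930}{9571}} = \frac{1}{\left(-5 + \sqrt{833177}\right) - \frac{1286574930}{9571}} = \frac{1}{- \frac{1286622785}{9571} + \sqrt{833177}}$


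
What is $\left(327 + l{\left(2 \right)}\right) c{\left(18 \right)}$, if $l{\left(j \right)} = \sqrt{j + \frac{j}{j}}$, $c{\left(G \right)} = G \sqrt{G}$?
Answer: $54 \sqrt{2} \left(327 + \sqrt{3}\right) \approx 25104.0$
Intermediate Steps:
$c{\left(G \right)} = G^{\frac{3}{2}}$
$l{\left(j \right)} = \sqrt{1 + j}$ ($l{\left(j \right)} = \sqrt{j + 1} = \sqrt{1 + j}$)
$\left(327 + l{\left(2 \right)}\right) c{\left(18 \right)} = \left(327 + \sqrt{1 + 2}\right) 18^{\frac{3}{2}} = \left(327 + \sqrt{3}\right) 54 \sqrt{2} = 54 \sqrt{2} \left(327 + \sqrt{3}\right)$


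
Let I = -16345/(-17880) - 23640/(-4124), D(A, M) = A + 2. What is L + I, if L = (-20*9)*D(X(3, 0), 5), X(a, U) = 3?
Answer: -3293665901/3686856 ≈ -893.35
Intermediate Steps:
D(A, M) = 2 + A
L = -900 (L = (-20*9)*(2 + 3) = -180*5 = -900)
I = 24504499/3686856 (I = -16345*(-1/17880) - 23640*(-1/4124) = 3269/3576 + 5910/1031 = 24504499/3686856 ≈ 6.6464)
L + I = -900 + 24504499/3686856 = -3293665901/3686856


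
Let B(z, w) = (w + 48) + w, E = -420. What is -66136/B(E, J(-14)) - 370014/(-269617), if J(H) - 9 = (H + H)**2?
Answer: -8613393518/220277089 ≈ -39.103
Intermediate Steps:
J(H) = 9 + 4*H**2 (J(H) = 9 + (H + H)**2 = 9 + (2*H)**2 = 9 + 4*H**2)
B(z, w) = 48 + 2*w (B(z, w) = (48 + w) + w = 48 + 2*w)
-66136/B(E, J(-14)) - 370014/(-269617) = -66136/(48 + 2*(9 + 4*(-14)**2)) - 370014/(-269617) = -66136/(48 + 2*(9 + 4*196)) - 370014*(-1/269617) = -66136/(48 + 2*(9 + 784)) + 370014/269617 = -66136/(48 + 2*793) + 370014/269617 = -66136/(48 + 1586) + 370014/269617 = -66136/1634 + 370014/269617 = -66136*1/1634 + 370014/269617 = -33068/817 + 370014/269617 = -8613393518/220277089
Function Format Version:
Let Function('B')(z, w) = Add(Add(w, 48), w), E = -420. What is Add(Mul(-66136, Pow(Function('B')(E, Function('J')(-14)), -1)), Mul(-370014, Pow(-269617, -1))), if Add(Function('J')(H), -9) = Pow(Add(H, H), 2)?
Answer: Rational(-8613393518, 220277089) ≈ -39.103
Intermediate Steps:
Function('J')(H) = Add(9, Mul(4, Pow(H, 2))) (Function('J')(H) = Add(9, Pow(Add(H, H), 2)) = Add(9, Pow(Mul(2, H), 2)) = Add(9, Mul(4, Pow(H, 2))))
Function('B')(z, w) = Add(48, Mul(2, w)) (Function('B')(z, w) = Add(Add(48, w), w) = Add(48, Mul(2, w)))
Add(Mul(-66136, Pow(Function('B')(E, Function('J')(-14)), -1)), Mul(-370014, Pow(-269617, -1))) = Add(Mul(-66136, Pow(Add(48, Mul(2, Add(9, Mul(4, Pow(-14, 2))))), -1)), Mul(-370014, Pow(-269617, -1))) = Add(Mul(-66136, Pow(Add(48, Mul(2, Add(9, Mul(4, 196)))), -1)), Mul(-370014, Rational(-1, 269617))) = Add(Mul(-66136, Pow(Add(48, Mul(2, Add(9, 784))), -1)), Rational(370014, 269617)) = Add(Mul(-66136, Pow(Add(48, Mul(2, 793)), -1)), Rational(370014, 269617)) = Add(Mul(-66136, Pow(Add(48, 1586), -1)), Rational(370014, 269617)) = Add(Mul(-66136, Pow(1634, -1)), Rational(370014, 269617)) = Add(Mul(-66136, Rational(1, 1634)), Rational(370014, 269617)) = Add(Rational(-33068, 817), Rational(370014, 269617)) = Rational(-8613393518, 220277089)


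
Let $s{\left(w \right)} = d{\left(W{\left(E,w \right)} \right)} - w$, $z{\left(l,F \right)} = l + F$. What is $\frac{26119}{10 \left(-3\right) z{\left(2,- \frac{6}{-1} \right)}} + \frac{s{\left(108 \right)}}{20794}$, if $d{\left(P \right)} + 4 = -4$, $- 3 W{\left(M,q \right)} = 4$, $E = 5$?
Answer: $- \frac{271573163}{2495280} \approx -108.83$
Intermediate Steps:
$W{\left(M,q \right)} = - \frac{4}{3}$ ($W{\left(M,q \right)} = \left(- \frac{1}{3}\right) 4 = - \frac{4}{3}$)
$d{\left(P \right)} = -8$ ($d{\left(P \right)} = -4 - 4 = -8$)
$z{\left(l,F \right)} = F + l$
$s{\left(w \right)} = -8 - w$
$\frac{26119}{10 \left(-3\right) z{\left(2,- \frac{6}{-1} \right)}} + \frac{s{\left(108 \right)}}{20794} = \frac{26119}{10 \left(-3\right) \left(- \frac{6}{-1} + 2\right)} + \frac{-8 - 108}{20794} = \frac{26119}{\left(-30\right) \left(\left(-6\right) \left(-1\right) + 2\right)} + \left(-8 - 108\right) \frac{1}{20794} = \frac{26119}{\left(-30\right) \left(6 + 2\right)} - \frac{58}{10397} = \frac{26119}{\left(-30\right) 8} - \frac{58}{10397} = \frac{26119}{-240} - \frac{58}{10397} = 26119 \left(- \frac{1}{240}\right) - \frac{58}{10397} = - \frac{26119}{240} - \frac{58}{10397} = - \frac{271573163}{2495280}$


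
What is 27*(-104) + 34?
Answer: -2774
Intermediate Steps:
27*(-104) + 34 = -2808 + 34 = -2774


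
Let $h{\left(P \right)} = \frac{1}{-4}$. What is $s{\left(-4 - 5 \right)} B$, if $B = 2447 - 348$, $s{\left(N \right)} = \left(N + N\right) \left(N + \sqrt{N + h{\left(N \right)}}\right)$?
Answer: $340038 - 18891 i \sqrt{37} \approx 3.4004 \cdot 10^{5} - 1.1491 \cdot 10^{5} i$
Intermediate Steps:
$h{\left(P \right)} = - \frac{1}{4}$
$s{\left(N \right)} = 2 N \left(N + \sqrt{- \frac{1}{4} + N}\right)$ ($s{\left(N \right)} = \left(N + N\right) \left(N + \sqrt{N - \frac{1}{4}}\right) = 2 N \left(N + \sqrt{- \frac{1}{4} + N}\right)$)
$B = 2099$
$s{\left(-4 - 5 \right)} B = \left(-4 - 5\right) \left(\sqrt{-1 + 4 \left(-4 - 5\right)} + 2 \left(-4 - 5\right)\right) 2099 = - 9 \left(\sqrt{-1 + 4 \left(-9\right)} + 2 \left(-9\right)\right) 2099 = - 9 \left(\sqrt{-1 - 36} - 18\right) 2099 = - 9 \left(\sqrt{-37} - 18\right) 2099 = - 9 \left(i \sqrt{37} - 18\right) 2099 = - 9 \left(-18 + i \sqrt{37}\right) 2099 = \left(162 - 9 i \sqrt{37}\right) 2099 = 340038 - 18891 i \sqrt{37}$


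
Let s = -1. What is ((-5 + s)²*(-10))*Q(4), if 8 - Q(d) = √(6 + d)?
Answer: -2880 + 360*√10 ≈ -1741.6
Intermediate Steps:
Q(d) = 8 - √(6 + d)
((-5 + s)²*(-10))*Q(4) = ((-5 - 1)²*(-10))*(8 - √(6 + 4)) = ((-6)²*(-10))*(8 - √10) = (36*(-10))*(8 - √10) = -360*(8 - √10) = -2880 + 360*√10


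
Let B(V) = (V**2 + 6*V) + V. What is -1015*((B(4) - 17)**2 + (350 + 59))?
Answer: -1155070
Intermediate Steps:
B(V) = V**2 + 7*V
-1015*((B(4) - 17)**2 + (350 + 59)) = -1015*((4*(7 + 4) - 17)**2 + (350 + 59)) = -1015*((4*11 - 17)**2 + 409) = -1015*((44 - 17)**2 + 409) = -1015*(27**2 + 409) = -1015*(729 + 409) = -1015*1138 = -1155070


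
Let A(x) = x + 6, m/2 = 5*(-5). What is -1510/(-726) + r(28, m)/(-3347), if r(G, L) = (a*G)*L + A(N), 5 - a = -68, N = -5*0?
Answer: 39623407/1214961 ≈ 32.613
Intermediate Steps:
N = 0
m = -50 (m = 2*(5*(-5)) = 2*(-25) = -50)
A(x) = 6 + x
a = 73 (a = 5 - 1*(-68) = 5 + 68 = 73)
r(G, L) = 6 + 73*G*L (r(G, L) = (73*G)*L + (6 + 0) = 73*G*L + 6 = 6 + 73*G*L)
-1510/(-726) + r(28, m)/(-3347) = -1510/(-726) + (6 + 73*28*(-50))/(-3347) = -1510*(-1/726) + (6 - 102200)*(-1/3347) = 755/363 - 102194*(-1/3347) = 755/363 + 102194/3347 = 39623407/1214961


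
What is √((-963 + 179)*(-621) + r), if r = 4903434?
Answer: 3*√598922 ≈ 2321.7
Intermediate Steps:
√((-963 + 179)*(-621) + r) = √((-963 + 179)*(-621) + 4903434) = √(-784*(-621) + 4903434) = √(486864 + 4903434) = √5390298 = 3*√598922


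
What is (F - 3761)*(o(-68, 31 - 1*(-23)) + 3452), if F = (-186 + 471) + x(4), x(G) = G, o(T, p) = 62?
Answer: -12200608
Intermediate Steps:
F = 289 (F = (-186 + 471) + 4 = 285 + 4 = 289)
(F - 3761)*(o(-68, 31 - 1*(-23)) + 3452) = (289 - 3761)*(62 + 3452) = -3472*3514 = -12200608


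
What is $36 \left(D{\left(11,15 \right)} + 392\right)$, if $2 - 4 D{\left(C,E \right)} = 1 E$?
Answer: $13995$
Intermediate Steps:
$D{\left(C,E \right)} = \frac{1}{2} - \frac{E}{4}$ ($D{\left(C,E \right)} = \frac{1}{2} - \frac{1 E}{4} = \frac{1}{2} - \frac{E}{4}$)
$36 \left(D{\left(11,15 \right)} + 392\right) = 36 \left(\left(\frac{1}{2} - \frac{15}{4}\right) + 392\right) = 36 \left(- \frac{13}{4} + 392\right) = 36 \cdot \frac{1555}{4} = 13995$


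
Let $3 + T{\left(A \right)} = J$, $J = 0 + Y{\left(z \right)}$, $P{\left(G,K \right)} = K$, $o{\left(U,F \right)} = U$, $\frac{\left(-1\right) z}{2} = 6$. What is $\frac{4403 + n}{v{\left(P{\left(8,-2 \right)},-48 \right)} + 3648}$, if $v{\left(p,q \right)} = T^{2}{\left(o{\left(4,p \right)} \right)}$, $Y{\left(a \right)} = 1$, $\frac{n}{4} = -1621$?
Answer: $- \frac{2081}{3652} \approx -0.56982$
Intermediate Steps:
$z = -12$ ($z = \left(-2\right) 6 = -12$)
$n = -6484$ ($n = 4 \left(-1621\right) = -6484$)
$J = 1$ ($J = 0 + 1 = 1$)
$T{\left(A \right)} = -2$ ($T{\left(A \right)} = -3 + 1 = -2$)
$v{\left(p,q \right)} = 4$ ($v{\left(p,q \right)} = \left(-2\right)^{2} = 4$)
$\frac{4403 + n}{v{\left(P{\left(8,-2 \right)},-48 \right)} + 3648} = \frac{4403 - 6484}{4 + 3648} = - \frac{2081}{3652}$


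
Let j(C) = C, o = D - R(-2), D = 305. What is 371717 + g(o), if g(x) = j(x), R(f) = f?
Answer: 372024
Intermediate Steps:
o = 307 (o = 305 - 1*(-2) = 305 + 2 = 307)
g(x) = x
371717 + g(o) = 371717 + 307 = 372024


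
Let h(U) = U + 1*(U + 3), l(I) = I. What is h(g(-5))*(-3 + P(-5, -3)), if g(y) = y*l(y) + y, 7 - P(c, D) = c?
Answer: 387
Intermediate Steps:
P(c, D) = 7 - c
g(y) = y + y² (g(y) = y*y + y = y² + y = y + y²)
h(U) = 3 + 2*U (h(U) = U + 1*(3 + U) = U + (3 + U) = 3 + 2*U)
h(g(-5))*(-3 + P(-5, -3)) = (3 + 2*(-5*(1 - 5)))*(-3 + (7 - 1*(-5))) = (3 + 2*(-5*(-4)))*(-3 + (7 + 5)) = (3 + 2*20)*(-3 + 12) = (3 + 40)*9 = 43*9 = 387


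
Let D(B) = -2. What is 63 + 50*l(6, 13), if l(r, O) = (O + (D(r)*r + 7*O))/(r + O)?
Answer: 5797/19 ≈ 305.11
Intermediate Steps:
l(r, O) = (-2*r + 8*O)/(O + r) (l(r, O) = (O + (-2*r + 7*O))/(r + O) = (-2*r + 8*O)/(O + r))
63 + 50*l(6, 13) = 63 + 50*(2*(-1*6 + 4*13)/(13 + 6)) = 63 + 50*(2*(-6 + 52)/19) = 63 + 50*(2*(1/19)*46) = 63 + 50*(92/19) = 63 + 4600/19 = 5797/19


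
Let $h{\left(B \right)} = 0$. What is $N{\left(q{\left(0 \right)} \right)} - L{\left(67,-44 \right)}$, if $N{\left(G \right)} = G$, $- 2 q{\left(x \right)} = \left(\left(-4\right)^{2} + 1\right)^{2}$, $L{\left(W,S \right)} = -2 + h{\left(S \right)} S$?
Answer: $- \frac{285}{2} \approx -142.5$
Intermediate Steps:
$L{\left(W,S \right)} = -2$ ($L{\left(W,S \right)} = -2 + 0 S = -2 + 0 = -2$)
$q{\left(x \right)} = - \frac{289}{2}$ ($q{\left(x \right)} = - \frac{\left(\left(-4\right)^{2} + 1\right)^{2}}{2} = - \frac{\left(16 + 1\right)^{2}}{2} = - \frac{17^{2}}{2} = \left(- \frac{1}{2}\right) 289 = - \frac{289}{2}$)
$N{\left(q{\left(0 \right)} \right)} - L{\left(67,-44 \right)} = - \frac{289}{2} - -2 = - \frac{289}{2} + 2 = - \frac{285}{2}$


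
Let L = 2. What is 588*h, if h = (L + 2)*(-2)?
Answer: -4704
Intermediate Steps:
h = -8 (h = (2 + 2)*(-2) = 4*(-2) = -8)
588*h = 588*(-8) = -4704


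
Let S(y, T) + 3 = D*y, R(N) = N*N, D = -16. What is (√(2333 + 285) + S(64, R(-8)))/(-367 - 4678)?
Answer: 1027/5045 - √2618/5045 ≈ 0.19343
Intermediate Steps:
R(N) = N²
S(y, T) = -3 - 16*y
(√(2333 + 285) + S(64, R(-8)))/(-367 - 4678) = (√(2333 + 285) + (-3 - 16*64))/(-367 - 4678) = (√2618 + (-3 - 1024))/(-5045) = (√2618 - 1027)*(-1/5045) = (-1027 + √2618)*(-1/5045) = 1027/5045 - √2618/5045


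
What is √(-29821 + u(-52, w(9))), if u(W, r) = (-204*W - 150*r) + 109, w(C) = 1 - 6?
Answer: I*√18354 ≈ 135.48*I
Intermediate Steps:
w(C) = -5
u(W, r) = 109 - 204*W - 150*r
√(-29821 + u(-52, w(9))) = √(-29821 + (109 - 204*(-52) - 150*(-5))) = √(-29821 + (109 + 10608 + 750)) = √(-29821 + 11467) = √(-18354) = I*√18354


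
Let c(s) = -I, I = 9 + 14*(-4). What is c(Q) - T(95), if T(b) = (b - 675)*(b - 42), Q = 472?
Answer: 30787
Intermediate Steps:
I = -47 (I = 9 - 56 = -47)
c(s) = 47 (c(s) = -1*(-47) = 47)
T(b) = (-675 + b)*(-42 + b)
c(Q) - T(95) = 47 - (28350 + 95**2 - 717*95) = 47 - (28350 + 9025 - 68115) = 47 - 1*(-30740) = 47 + 30740 = 30787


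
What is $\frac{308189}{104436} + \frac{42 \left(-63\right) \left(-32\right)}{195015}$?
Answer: $\frac{22981427609}{6788862180} \approx 3.3852$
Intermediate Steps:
$\frac{308189}{104436} + \frac{42 \left(-63\right) \left(-32\right)}{195015} = 308189 \cdot \frac{1}{104436} + \left(-2646\right) \left(-32\right) \frac{1}{195015} = \frac{308189}{104436} + 84672 \cdot \frac{1}{195015} = \frac{308189}{104436} + \frac{28224}{65005} = \frac{22981427609}{6788862180}$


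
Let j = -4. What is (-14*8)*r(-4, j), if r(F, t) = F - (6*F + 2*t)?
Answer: -3136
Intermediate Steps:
r(F, t) = -5*F - 2*t (r(F, t) = F - (2*t + 6*F) = F + (-6*F - 2*t) = -5*F - 2*t)
(-14*8)*r(-4, j) = (-14*8)*(-5*(-4) - 2*(-4)) = -112*(20 + 8) = -112*28 = -3136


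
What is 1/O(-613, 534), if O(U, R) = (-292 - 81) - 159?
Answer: -1/532 ≈ -0.0018797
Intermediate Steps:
O(U, R) = -532 (O(U, R) = -373 - 159 = -532)
1/O(-613, 534) = 1/(-532) = -1/532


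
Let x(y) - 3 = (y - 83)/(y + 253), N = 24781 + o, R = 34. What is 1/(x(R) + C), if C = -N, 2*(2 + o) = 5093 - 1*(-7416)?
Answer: -82/2544515 ≈ -3.2226e-5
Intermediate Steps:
o = 12505/2 (o = -2 + (5093 - 1*(-7416))/2 = -2 + (5093 + 7416)/2 = -2 + (1/2)*12509 = -2 + 12509/2 = 12505/2 ≈ 6252.5)
N = 62067/2 (N = 24781 + 12505/2 = 62067/2 ≈ 31034.)
C = -62067/2 (C = -1*62067/2 = -62067/2 ≈ -31034.)
x(y) = 3 + (-83 + y)/(253 + y) (x(y) = 3 + (y - 83)/(y + 253) = 3 + (-83 + y)/(253 + y))
1/(x(R) + C) = 1/(4*(169 + 34)/(253 + 34) - 62067/2) = 1/(4*203/287 - 62067/2) = 1/(4*(1/287)*203 - 62067/2) = 1/(116/41 - 62067/2) = 1/(-2544515/82) = -82/2544515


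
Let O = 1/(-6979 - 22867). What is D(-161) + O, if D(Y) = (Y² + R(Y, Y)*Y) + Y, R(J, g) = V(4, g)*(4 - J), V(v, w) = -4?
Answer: 3940268919/29846 ≈ 1.3202e+5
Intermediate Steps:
R(J, g) = -16 + 4*J (R(J, g) = -4*(4 - J) = -16 + 4*J)
D(Y) = Y + Y² + Y*(-16 + 4*Y) (D(Y) = (Y² + (-16 + 4*Y)*Y) + Y = (Y² + Y*(-16 + 4*Y)) + Y = Y + Y² + Y*(-16 + 4*Y))
O = -1/29846 (O = 1/(-29846) = -1/29846 ≈ -3.3505e-5)
D(-161) + O = 5*(-161)*(-3 - 161) - 1/29846 = 5*(-161)*(-164) - 1/29846 = 132020 - 1/29846 = 3940268919/29846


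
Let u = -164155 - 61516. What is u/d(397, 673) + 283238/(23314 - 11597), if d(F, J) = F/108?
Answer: -285459762070/4651649 ≈ -61367.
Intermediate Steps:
d(F, J) = F/108 (d(F, J) = F*(1/108) = F/108)
u = -225671
u/d(397, 673) + 283238/(23314 - 11597) = -225671/((1/108)*397) + 283238/(23314 - 11597) = -225671/397/108 + 283238/11717 = -225671*108/397 + 283238*(1/11717) = -24372468/397 + 283238/11717 = -285459762070/4651649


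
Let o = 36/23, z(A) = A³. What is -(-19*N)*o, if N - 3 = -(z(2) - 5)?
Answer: 0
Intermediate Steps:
o = 36/23 (o = 36*(1/23) = 36/23 ≈ 1.5652)
N = 0 (N = 3 - (2³ - 5) = 3 - (8 - 5) = 3 - 1*3 = 3 - 3 = 0)
-(-19*N)*o = -(-19*0)*36/23 = -0*36/23 = -1*0 = 0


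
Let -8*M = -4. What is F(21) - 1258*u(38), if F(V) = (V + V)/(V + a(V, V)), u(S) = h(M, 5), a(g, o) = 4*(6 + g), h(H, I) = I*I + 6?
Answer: -1676900/43 ≈ -38998.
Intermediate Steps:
M = ½ (M = -⅛*(-4) = ½ ≈ 0.50000)
h(H, I) = 6 + I² (h(H, I) = I² + 6 = 6 + I²)
a(g, o) = 24 + 4*g
u(S) = 31 (u(S) = 6 + 5² = 6 + 25 = 31)
F(V) = 2*V/(24 + 5*V) (F(V) = (V + V)/(V + (24 + 4*V)) = (2*V)/(24 + 5*V) = 2*V/(24 + 5*V))
F(21) - 1258*u(38) = 2*21/(24 + 5*21) - 1258*31 = 2*21/(24 + 105) - 38998 = 2*21/129 - 38998 = 2*21*(1/129) - 38998 = 14/43 - 38998 = -1676900/43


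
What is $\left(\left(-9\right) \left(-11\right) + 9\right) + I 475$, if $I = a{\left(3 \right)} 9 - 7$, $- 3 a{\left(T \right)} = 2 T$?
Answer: $-11767$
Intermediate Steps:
$a{\left(T \right)} = - \frac{2 T}{3}$
$I = -25$ ($I = \left(- \frac{2}{3}\right) 3 \cdot 9 - 7 = \left(-2\right) 9 - 7 = -18 - 7 = -25$)
$\left(\left(-9\right) \left(-11\right) + 9\right) + I 475 = \left(\left(-9\right) \left(-11\right) + 9\right) - 11875 = \left(99 + 9\right) - 11875 = 108 - 11875 = -11767$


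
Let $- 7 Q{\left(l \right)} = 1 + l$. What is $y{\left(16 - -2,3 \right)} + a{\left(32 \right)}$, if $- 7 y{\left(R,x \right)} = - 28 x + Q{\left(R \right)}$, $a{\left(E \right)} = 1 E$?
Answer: $\frac{2175}{49} \approx 44.388$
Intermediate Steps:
$Q{\left(l \right)} = - \frac{1}{7} - \frac{l}{7}$ ($Q{\left(l \right)} = - \frac{1 + l}{7} = - \frac{1}{7} - \frac{l}{7}$)
$a{\left(E \right)} = E$
$y{\left(R,x \right)} = \frac{1}{49} + 4 x + \frac{R}{49}$ ($y{\left(R,x \right)} = - \frac{- 28 x - \left(\frac{1}{7} + \frac{R}{7}\right)}{7} = - \frac{- \frac{1}{7} - 28 x - \frac{R}{7}}{7} = \frac{1}{49} + 4 x + \frac{R}{49}$)
$y{\left(16 - -2,3 \right)} + a{\left(32 \right)} = \left(\frac{1}{49} + 4 \cdot 3 + \frac{16 - -2}{49}\right) + 32 = \left(\frac{1}{49} + 12 + \frac{16 + 2}{49}\right) + 32 = \left(\frac{1}{49} + 12 + \frac{1}{49} \cdot 18\right) + 32 = \left(\frac{1}{49} + 12 + \frac{18}{49}\right) + 32 = \frac{607}{49} + 32 = \frac{2175}{49}$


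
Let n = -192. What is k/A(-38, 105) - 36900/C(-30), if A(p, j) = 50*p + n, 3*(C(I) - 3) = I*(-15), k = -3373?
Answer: -8519859/35564 ≈ -239.56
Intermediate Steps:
C(I) = 3 - 5*I (C(I) = 3 + (I*(-15))/3 = 3 + (-15*I)/3 = 3 - 5*I)
A(p, j) = -192 + 50*p (A(p, j) = 50*p - 192 = -192 + 50*p)
k/A(-38, 105) - 36900/C(-30) = -3373/(-192 + 50*(-38)) - 36900/(3 - 5*(-30)) = -3373/(-192 - 1900) - 36900/(3 + 150) = -3373/(-2092) - 36900/153 = -3373*(-1/2092) - 36900*1/153 = 3373/2092 - 4100/17 = -8519859/35564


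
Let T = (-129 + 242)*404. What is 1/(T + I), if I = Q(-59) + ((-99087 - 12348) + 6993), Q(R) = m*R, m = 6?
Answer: -1/59144 ≈ -1.6908e-5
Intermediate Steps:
Q(R) = 6*R
T = 45652 (T = 113*404 = 45652)
I = -104796 (I = 6*(-59) + ((-99087 - 12348) + 6993) = -354 + (-111435 + 6993) = -354 - 104442 = -104796)
1/(T + I) = 1/(45652 - 104796) = 1/(-59144) = -1/59144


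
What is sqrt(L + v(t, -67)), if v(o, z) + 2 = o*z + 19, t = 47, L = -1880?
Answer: 2*I*sqrt(1253) ≈ 70.796*I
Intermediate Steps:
v(o, z) = 17 + o*z (v(o, z) = -2 + (o*z + 19) = -2 + (19 + o*z) = 17 + o*z)
sqrt(L + v(t, -67)) = sqrt(-1880 + (17 + 47*(-67))) = sqrt(-1880 + (17 - 3149)) = sqrt(-1880 - 3132) = sqrt(-5012) = 2*I*sqrt(1253)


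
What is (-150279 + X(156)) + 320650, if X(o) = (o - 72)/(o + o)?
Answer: 4429653/26 ≈ 1.7037e+5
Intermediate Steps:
X(o) = (-72 + o)/(2*o) (X(o) = (-72 + o)/((2*o)) = (-72 + o)*(1/(2*o)) = (-72 + o)/(2*o))
(-150279 + X(156)) + 320650 = (-150279 + (½)*(-72 + 156)/156) + 320650 = (-150279 + (½)*(1/156)*84) + 320650 = (-150279 + 7/26) + 320650 = -3907247/26 + 320650 = 4429653/26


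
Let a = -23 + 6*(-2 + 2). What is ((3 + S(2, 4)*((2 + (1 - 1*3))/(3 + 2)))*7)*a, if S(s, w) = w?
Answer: -483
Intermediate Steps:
a = -23 (a = -23 + 6*0 = -23 + 0 = -23)
((3 + S(2, 4)*((2 + (1 - 1*3))/(3 + 2)))*7)*a = ((3 + 4*((2 + (1 - 1*3))/(3 + 2)))*7)*(-23) = ((3 + 4*((2 + (1 - 3))/5))*7)*(-23) = ((3 + 4*((2 - 2)*(⅕)))*7)*(-23) = ((3 + 4*(0*(⅕)))*7)*(-23) = ((3 + 4*0)*7)*(-23) = ((3 + 0)*7)*(-23) = (3*7)*(-23) = 21*(-23) = -483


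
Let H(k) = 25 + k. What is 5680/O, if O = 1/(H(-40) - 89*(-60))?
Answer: 30246000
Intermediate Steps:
O = 1/5325 (O = 1/((25 - 40) - 89*(-60)) = 1/(-15 + 5340) = 1/5325 ≈ 0.00018779)
5680/O = 5680/(1/5325) = 5680*5325 = 30246000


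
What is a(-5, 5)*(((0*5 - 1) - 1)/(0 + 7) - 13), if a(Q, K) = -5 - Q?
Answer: 0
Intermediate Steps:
a(-5, 5)*(((0*5 - 1) - 1)/(0 + 7) - 13) = (-5 - 1*(-5))*(((0*5 - 1) - 1)/(0 + 7) - 13) = (-5 + 5)*(((0 - 1) - 1)/7 - 13) = 0*((-1 - 1)*(⅐) - 13) = 0*(-2*⅐ - 13) = 0*(-2/7 - 13) = 0*(-93/7) = 0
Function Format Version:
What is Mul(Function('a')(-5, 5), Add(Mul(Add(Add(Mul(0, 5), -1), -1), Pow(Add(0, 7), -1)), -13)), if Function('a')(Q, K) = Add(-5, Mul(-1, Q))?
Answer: 0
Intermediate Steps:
Mul(Function('a')(-5, 5), Add(Mul(Add(Add(Mul(0, 5), -1), -1), Pow(Add(0, 7), -1)), -13)) = Mul(Add(-5, Mul(-1, -5)), Add(Mul(Add(Add(Mul(0, 5), -1), -1), Pow(Add(0, 7), -1)), -13)) = Mul(Add(-5, 5), Add(Mul(Add(Add(0, -1), -1), Pow(7, -1)), -13)) = Mul(0, Add(Mul(Add(-1, -1), Rational(1, 7)), -13)) = Mul(0, Add(Mul(-2, Rational(1, 7)), -13)) = Mul(0, Add(Rational(-2, 7), -13)) = Mul(0, Rational(-93, 7)) = 0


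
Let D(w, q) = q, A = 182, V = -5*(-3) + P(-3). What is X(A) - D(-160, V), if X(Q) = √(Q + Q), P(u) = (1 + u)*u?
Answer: -21 + 2*√91 ≈ -1.9212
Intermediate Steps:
P(u) = u*(1 + u)
V = 21 (V = -5*(-3) - 3*(1 - 3) = 15 - 3*(-2) = 15 + 6 = 21)
X(Q) = √2*√Q (X(Q) = √(2*Q) = √2*√Q)
X(A) - D(-160, V) = √2*√182 - 1*21 = 2*√91 - 21 = -21 + 2*√91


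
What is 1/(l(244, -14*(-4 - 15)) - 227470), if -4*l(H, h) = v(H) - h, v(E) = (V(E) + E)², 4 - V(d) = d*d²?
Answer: -2/105510124534455 ≈ -1.8956e-14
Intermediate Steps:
V(d) = 4 - d³ (V(d) = 4 - d*d² = 4 - d³)
v(E) = (4 + E - E³)² (v(E) = ((4 - E³) + E)² = (4 + E - E³)²)
l(H, h) = -(4 + H - H³)²/4 + h/4 (l(H, h) = -((4 + H - H³)² - h)/4 = -(4 + H - H³)²/4 + h/4)
1/(l(244, -14*(-4 - 15)) - 227470) = 1/((-(4 + 244 - 1*244³)²/4 + (-14*(-4 - 15))/4) - 227470) = 1/((-(4 + 244 - 1*14526784)²/4 + (-14*(-19))/4) - 227470) = 1/((-(4 + 244 - 14526784)²/4 + (¼)*266) - 227470) = 1/((-¼*(-14526536)² + 133/2) - 227470) = 1/((-¼*211020248159296 + 133/2) - 227470) = 1/((-52755062039824 + 133/2) - 227470) = 1/(-105510124079515/2 - 227470) = 1/(-105510124534455/2) = -2/105510124534455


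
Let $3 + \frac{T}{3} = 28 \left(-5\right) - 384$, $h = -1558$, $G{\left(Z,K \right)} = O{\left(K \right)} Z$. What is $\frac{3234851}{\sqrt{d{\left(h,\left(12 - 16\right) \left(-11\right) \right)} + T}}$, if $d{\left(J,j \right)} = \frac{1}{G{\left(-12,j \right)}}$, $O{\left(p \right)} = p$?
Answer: $- \frac{12939404 i \sqrt{27547377}}{834769} \approx - 81356.0 i$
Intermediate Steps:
$G{\left(Z,K \right)} = K Z$
$d{\left(J,j \right)} = - \frac{1}{12 j}$ ($d{\left(J,j \right)} = \frac{1}{j \left(-12\right)} = \frac{1}{\left(-12\right) j} = - \frac{1}{12 j}$)
$T = -1581$ ($T = -9 + 3 \left(28 \left(-5\right) - 384\right) = -9 + 3 \left(-140 - 384\right) = -9 + 3 \left(-524\right) = -9 - 1572 = -1581$)
$\frac{3234851}{\sqrt{d{\left(h,\left(12 - 16\right) \left(-11\right) \right)} + T}} = \frac{3234851}{\sqrt{- \frac{1}{12 \left(12 - 16\right) \left(-11\right)} - 1581}} = \frac{3234851}{\sqrt{- \frac{1}{12 \left(\left(-4\right) \left(-11\right)\right)} - 1581}} = \frac{3234851}{\sqrt{- \frac{1}{12 \cdot 44} - 1581}} = \frac{3234851}{\sqrt{\left(- \frac{1}{12}\right) \frac{1}{44} - 1581}} = \frac{3234851}{\sqrt{- \frac{1}{528} - 1581}} = \frac{3234851}{\sqrt{- \frac{834769}{528}}} = \frac{3234851}{\frac{1}{132} i \sqrt{27547377}} = 3234851 \left(- \frac{4 i \sqrt{27547377}}{834769}\right) = - \frac{12939404 i \sqrt{27547377}}{834769}$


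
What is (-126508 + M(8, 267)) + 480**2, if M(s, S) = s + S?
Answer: 104167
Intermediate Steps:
M(s, S) = S + s
(-126508 + M(8, 267)) + 480**2 = (-126508 + (267 + 8)) + 480**2 = (-126508 + 275) + 230400 = -126233 + 230400 = 104167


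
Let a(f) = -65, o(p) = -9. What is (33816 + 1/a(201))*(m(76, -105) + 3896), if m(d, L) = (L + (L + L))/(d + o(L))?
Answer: 573066133963/4355 ≈ 1.3159e+8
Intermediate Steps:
m(d, L) = 3*L/(-9 + d) (m(d, L) = (L + (L + L))/(d - 9) = (L + 2*L)/(-9 + d) = (3*L)/(-9 + d) = 3*L/(-9 + d))
(33816 + 1/a(201))*(m(76, -105) + 3896) = (33816 + 1/(-65))*(3*(-105)/(-9 + 76) + 3896) = (33816 - 1/65)*(3*(-105)/67 + 3896) = 2198039*(3*(-105)*(1/67) + 3896)/65 = 2198039*(-315/67 + 3896)/65 = (2198039/65)*(260717/67) = 573066133963/4355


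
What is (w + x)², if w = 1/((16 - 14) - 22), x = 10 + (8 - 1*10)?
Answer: 25281/400 ≈ 63.203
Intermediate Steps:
x = 8 (x = 10 + (8 - 10) = 10 - 2 = 8)
w = -1/20 (w = 1/(2 - 22) = 1/(-20) = -1/20 ≈ -0.050000)
(w + x)² = (-1/20 + 8)² = (159/20)² = 25281/400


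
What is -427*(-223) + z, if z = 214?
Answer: 95435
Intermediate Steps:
-427*(-223) + z = -427*(-223) + 214 = 95221 + 214 = 95435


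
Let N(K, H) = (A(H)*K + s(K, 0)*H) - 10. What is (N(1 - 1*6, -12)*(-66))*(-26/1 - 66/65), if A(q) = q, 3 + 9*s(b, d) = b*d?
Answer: 6258384/65 ≈ 96283.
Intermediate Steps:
s(b, d) = -⅓ + b*d/9 (s(b, d) = -⅓ + (b*d)/9 = -⅓ + b*d/9)
N(K, H) = -10 - H/3 + H*K (N(K, H) = (H*K + (-⅓ + (⅑)*K*0)*H) - 10 = (H*K + (-⅓ + 0)*H) - 10 = (H*K - H/3) - 10 = (-H/3 + H*K) - 10 = -10 - H/3 + H*K)
(N(1 - 1*6, -12)*(-66))*(-26/1 - 66/65) = ((-10 - ⅓*(-12) - 12*(1 - 1*6))*(-66))*(-26/1 - 66/65) = ((-10 + 4 - 12*(1 - 6))*(-66))*(-26*1 - 66*1/65) = ((-10 + 4 - 12*(-5))*(-66))*(-26 - 66/65) = ((-10 + 4 + 60)*(-66))*(-1756/65) = (54*(-66))*(-1756/65) = -3564*(-1756/65) = 6258384/65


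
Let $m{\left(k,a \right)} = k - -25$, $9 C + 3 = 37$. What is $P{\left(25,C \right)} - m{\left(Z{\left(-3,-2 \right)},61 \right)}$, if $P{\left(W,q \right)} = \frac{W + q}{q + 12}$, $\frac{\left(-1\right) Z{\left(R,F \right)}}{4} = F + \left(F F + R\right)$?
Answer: $- \frac{3859}{142} \approx -27.176$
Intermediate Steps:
$C = \frac{34}{9}$ ($C = - \frac{1}{3} + \frac{1}{9} \cdot 37 = - \frac{1}{3} + \frac{37}{9} = \frac{34}{9} \approx 3.7778$)
$Z{\left(R,F \right)} = - 4 F - 4 R - 4 F^{2}$ ($Z{\left(R,F \right)} = - 4 \left(F + \left(F F + R\right)\right) = - 4 \left(F + \left(F^{2} + R\right)\right) = - 4 \left(F + \left(R + F^{2}\right)\right) = - 4 \left(F + R + F^{2}\right) = - 4 F - 4 R - 4 F^{2}$)
$m{\left(k,a \right)} = 25 + k$ ($m{\left(k,a \right)} = k + 25 = 25 + k$)
$P{\left(W,q \right)} = \frac{W + q}{12 + q}$
$P{\left(25,C \right)} - m{\left(Z{\left(-3,-2 \right)},61 \right)} = \frac{25 + \frac{34}{9}}{12 + \frac{34}{9}} - \left(25 - \left(-20 + 16\right)\right) = \frac{1}{\frac{142}{9}} \cdot \frac{259}{9} - \left(25 + \left(8 + 12 - 16\right)\right) = \frac{9}{142} \cdot \frac{259}{9} - \left(25 + \left(8 + 12 - 16\right)\right) = \frac{259}{142} - \left(25 + 4\right) = \frac{259}{142} - 29 = - \frac{3859}{142}$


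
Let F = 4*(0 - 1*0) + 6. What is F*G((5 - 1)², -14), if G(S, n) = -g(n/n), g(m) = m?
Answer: -6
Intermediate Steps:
G(S, n) = -1 (G(S, n) = -n/n = -1*1 = -1)
F = 6 (F = 4*(0 + 0) + 6 = 4*0 + 6 = 0 + 6 = 6)
F*G((5 - 1)², -14) = 6*(-1) = -6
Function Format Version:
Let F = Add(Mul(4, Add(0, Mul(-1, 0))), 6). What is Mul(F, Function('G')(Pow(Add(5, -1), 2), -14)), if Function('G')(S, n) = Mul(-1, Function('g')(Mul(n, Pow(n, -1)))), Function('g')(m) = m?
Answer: -6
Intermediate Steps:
Function('G')(S, n) = -1 (Function('G')(S, n) = Mul(-1, Mul(n, Pow(n, -1))) = Mul(-1, 1) = -1)
F = 6 (F = Add(Mul(4, Add(0, 0)), 6) = Add(Mul(4, 0), 6) = Add(0, 6) = 6)
Mul(F, Function('G')(Pow(Add(5, -1), 2), -14)) = Mul(6, -1) = -6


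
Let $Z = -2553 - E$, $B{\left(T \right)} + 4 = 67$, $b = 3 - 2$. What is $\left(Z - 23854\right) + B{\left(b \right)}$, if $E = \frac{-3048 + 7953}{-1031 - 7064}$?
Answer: $- \frac{42649955}{1619} \approx -26343.0$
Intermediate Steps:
$b = 1$
$B{\left(T \right)} = 63$ ($B{\left(T \right)} = -4 + 67 = 63$)
$E = - \frac{981}{1619}$ ($E = \frac{4905}{-8095} = 4905 \left(- \frac{1}{8095}\right) = - \frac{981}{1619} \approx -0.60593$)
$Z = - \frac{4132326}{1619}$ ($Z = -2553 - - \frac{981}{1619} = -2553 + \frac{981}{1619} = - \frac{4132326}{1619} \approx -2552.4$)
$\left(Z - 23854\right) + B{\left(b \right)} = \left(- \frac{4132326}{1619} - 23854\right) + 63 = - \frac{42751952}{1619} + 63 = - \frac{42649955}{1619}$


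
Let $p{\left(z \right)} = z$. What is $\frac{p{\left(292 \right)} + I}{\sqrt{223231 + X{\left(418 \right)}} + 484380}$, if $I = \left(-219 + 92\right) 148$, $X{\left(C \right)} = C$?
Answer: $- \frac{8962967520}{234623760751} + \frac{18504 \sqrt{223649}}{234623760751} \approx -0.038164$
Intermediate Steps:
$I = -18796$ ($I = \left(-127\right) 148 = -18796$)
$\frac{p{\left(292 \right)} + I}{\sqrt{223231 + X{\left(418 \right)}} + 484380} = \frac{292 - 18796}{\sqrt{223231 + 418} + 484380} = - \frac{18504}{\sqrt{223649} + 484380} = - \frac{18504}{484380 + \sqrt{223649}}$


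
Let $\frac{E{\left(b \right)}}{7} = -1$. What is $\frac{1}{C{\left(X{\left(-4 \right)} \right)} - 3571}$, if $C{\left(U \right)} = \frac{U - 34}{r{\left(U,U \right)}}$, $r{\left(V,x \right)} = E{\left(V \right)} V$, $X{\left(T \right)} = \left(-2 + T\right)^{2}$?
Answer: $- \frac{126}{449947} \approx -0.00028003$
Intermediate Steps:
$E{\left(b \right)} = -7$ ($E{\left(b \right)} = 7 \left(-1\right) = -7$)
$r{\left(V,x \right)} = - 7 V$
$C{\left(U \right)} = - \frac{-34 + U}{7 U}$ ($C{\left(U \right)} = \frac{U - 34}{\left(-7\right) U} = \left(U - 34\right) \left(- \frac{1}{7 U}\right) = \left(-34 + U\right) \left(- \frac{1}{7 U}\right) = - \frac{-34 + U}{7 U}$)
$\frac{1}{C{\left(X{\left(-4 \right)} \right)} - 3571} = \frac{1}{\frac{34 - \left(-2 - 4\right)^{2}}{7 \left(-2 - 4\right)^{2}} - 3571} = \frac{1}{\frac{34 - \left(-6\right)^{2}}{7 \left(-6\right)^{2}} + \left(-56536 + 52965\right)} = \frac{1}{\frac{34 - 36}{7 \cdot 36} - 3571} = \frac{1}{\frac{1}{7} \cdot \frac{1}{36} \left(34 - 36\right) - 3571} = \frac{1}{\frac{1}{7} \cdot \frac{1}{36} \left(-2\right) - 3571} = \frac{1}{- \frac{1}{126} - 3571} = \frac{1}{- \frac{449947}{126}} = - \frac{126}{449947}$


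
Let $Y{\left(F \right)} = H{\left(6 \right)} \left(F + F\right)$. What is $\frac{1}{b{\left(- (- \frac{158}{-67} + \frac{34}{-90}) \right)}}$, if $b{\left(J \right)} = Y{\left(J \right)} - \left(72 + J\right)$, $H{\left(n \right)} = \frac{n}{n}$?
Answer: $- \frac{3015}{223051} \approx -0.013517$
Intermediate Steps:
$H{\left(n \right)} = 1$
$Y{\left(F \right)} = 2 F$ ($Y{\left(F \right)} = 1 \left(F + F\right) = 1 \cdot 2 F = 2 F$)
$b{\left(J \right)} = -72 + J$ ($b{\left(J \right)} = 2 J - \left(72 + J\right) = -72 + J$)
$\frac{1}{b{\left(- (- \frac{158}{-67} + \frac{34}{-90}) \right)}} = \frac{1}{-72 - \left(- \frac{158}{-67} + \frac{34}{-90}\right)} = \frac{1}{-72 - \left(\left(-158\right) \left(- \frac{1}{67}\right) + 34 \left(- \frac{1}{90}\right)\right)} = \frac{1}{-72 - \left(\frac{158}{67} - \frac{17}{45}\right)} = \frac{1}{-72 - \frac{5971}{3015}} = \frac{1}{- \frac{223051}{3015}} = - \frac{3015}{223051}$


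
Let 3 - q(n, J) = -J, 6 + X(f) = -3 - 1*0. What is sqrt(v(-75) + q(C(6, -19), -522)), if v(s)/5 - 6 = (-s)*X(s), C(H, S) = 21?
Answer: 2*I*sqrt(966) ≈ 62.161*I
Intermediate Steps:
X(f) = -9 (X(f) = -6 + (-3 - 1*0) = -6 + (-3 + 0) = -6 - 3 = -9)
v(s) = 30 + 45*s (v(s) = 30 + 5*(-s*(-9)) = 30 + 5*(9*s) = 30 + 45*s)
q(n, J) = 3 + J (q(n, J) = 3 - (-1)*J = 3 + J)
sqrt(v(-75) + q(C(6, -19), -522)) = sqrt((30 + 45*(-75)) + (3 - 522)) = sqrt((30 - 3375) - 519) = sqrt(-3345 - 519) = sqrt(-3864) = 2*I*sqrt(966)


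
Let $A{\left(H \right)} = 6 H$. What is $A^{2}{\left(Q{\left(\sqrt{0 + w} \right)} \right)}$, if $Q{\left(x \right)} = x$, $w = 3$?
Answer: $108$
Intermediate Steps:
$A^{2}{\left(Q{\left(\sqrt{0 + w} \right)} \right)} = \left(6 \sqrt{0 + 3}\right)^{2} = \left(6 \sqrt{3}\right)^{2} = 108$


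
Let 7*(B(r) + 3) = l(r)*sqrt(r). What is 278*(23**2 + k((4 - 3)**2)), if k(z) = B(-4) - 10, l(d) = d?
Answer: 143448 - 2224*I/7 ≈ 1.4345e+5 - 317.71*I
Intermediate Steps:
B(r) = -3 + r**(3/2)/7 (B(r) = -3 + (r*sqrt(r))/7 = -3 + r**(3/2)/7)
k(z) = -13 - 8*I/7 (k(z) = (-3 + (-4)**(3/2)/7) - 10 = (-3 + (-8*I)/7) - 10 = (-3 - 8*I/7) - 10 = -13 - 8*I/7)
278*(23**2 + k((4 - 3)**2)) = 278*(23**2 + (-13 - 8*I/7)) = 278*(529 + (-13 - 8*I/7)) = 278*(516 - 8*I/7) = 143448 - 2224*I/7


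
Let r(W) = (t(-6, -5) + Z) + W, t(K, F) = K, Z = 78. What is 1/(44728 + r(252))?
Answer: 1/45052 ≈ 2.2197e-5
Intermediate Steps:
r(W) = 72 + W (r(W) = (-6 + 78) + W = 72 + W)
1/(44728 + r(252)) = 1/(44728 + (72 + 252)) = 1/(44728 + 324) = 1/45052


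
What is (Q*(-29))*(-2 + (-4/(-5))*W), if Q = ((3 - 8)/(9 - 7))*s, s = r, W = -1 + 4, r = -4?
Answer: -116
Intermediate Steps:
W = 3
s = -4
Q = 10 (Q = ((3 - 8)/(9 - 7))*(-4) = -5/2*(-4) = 10)
(Q*(-29))*(-2 + (-4/(-5))*W) = (10*(-29))*(-2 - 4/(-5)*3) = -290*(-2 - 4*(-1/5)*3) = -290*(-2 + (4/5)*3) = -290*(-2 + 12/5) = -290*2/5 = -116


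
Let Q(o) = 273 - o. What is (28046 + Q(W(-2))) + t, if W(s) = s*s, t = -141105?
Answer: -112790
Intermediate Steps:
W(s) = s**2
(28046 + Q(W(-2))) + t = (28046 + (273 - 1*(-2)**2)) - 141105 = (28046 + (273 - 1*4)) - 141105 = (28046 + (273 - 4)) - 141105 = (28046 + 269) - 141105 = 28315 - 141105 = -112790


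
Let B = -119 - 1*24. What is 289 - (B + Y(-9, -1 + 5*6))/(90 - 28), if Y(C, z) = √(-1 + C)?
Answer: 18061/62 - I*√10/62 ≈ 291.31 - 0.051004*I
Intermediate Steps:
B = -143 (B = -119 - 24 = -143)
289 - (B + Y(-9, -1 + 5*6))/(90 - 28) = 289 - (-143 + √(-1 - 9))/(90 - 28) = 289 - (-143 + √(-10))/62 = 289 - (-143 + I*√10)/62 = 289 - (-143/62 + I*√10/62) = 289 + (143/62 - I*√10/62) = 18061/62 - I*√10/62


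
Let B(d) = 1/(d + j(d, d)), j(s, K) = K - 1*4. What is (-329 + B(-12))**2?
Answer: 84879369/784 ≈ 1.0826e+5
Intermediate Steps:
j(s, K) = -4 + K (j(s, K) = K - 4 = -4 + K)
B(d) = 1/(-4 + 2*d) (B(d) = 1/(d + (-4 + d)) = 1/(-4 + 2*d))
(-329 + B(-12))**2 = (-329 + 1/(2*(-2 - 12)))**2 = (-329 + (1/2)/(-14))**2 = (-329 + (1/2)*(-1/14))**2 = (-329 - 1/28)**2 = (-9213/28)**2 = 84879369/784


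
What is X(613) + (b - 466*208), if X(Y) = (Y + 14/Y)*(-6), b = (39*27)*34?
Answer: -39724936/613 ≈ -64804.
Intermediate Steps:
b = 35802 (b = 1053*34 = 35802)
X(Y) = -84/Y - 6*Y
X(613) + (b - 466*208) = (-84/613 - 6*613) + (35802 - 466*208) = (-84*1/613 - 3678) + (35802 - 1*96928) = (-84/613 - 3678) + (35802 - 96928) = -2254698/613 - 61126 = -39724936/613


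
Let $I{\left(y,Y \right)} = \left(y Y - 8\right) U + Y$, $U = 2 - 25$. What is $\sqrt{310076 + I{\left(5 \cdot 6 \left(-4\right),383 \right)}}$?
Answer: $\sqrt{1367723} \approx 1169.5$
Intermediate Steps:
$U = -23$ ($U = 2 - 25 = -23$)
$I{\left(y,Y \right)} = 184 + Y - 23 Y y$ ($I{\left(y,Y \right)} = \left(y Y - 8\right) \left(-23\right) + Y = \left(Y y - 8\right) \left(-23\right) + Y = \left(-8 + Y y\right) \left(-23\right) + Y = \left(184 - 23 Y y\right) + Y = 184 + Y - 23 Y y$)
$\sqrt{310076 + I{\left(5 \cdot 6 \left(-4\right),383 \right)}} = \sqrt{310076 + \left(184 + 383 - 8809 \cdot 5 \cdot 6 \left(-4\right)\right)} = \sqrt{310076 + \left(184 + 383 - 8809 \cdot 30 \left(-4\right)\right)} = \sqrt{310076 + \left(184 + 383 - 8809 \left(-120\right)\right)} = \sqrt{310076 + \left(184 + 383 + 1057080\right)} = \sqrt{310076 + 1057647} = \sqrt{1367723}$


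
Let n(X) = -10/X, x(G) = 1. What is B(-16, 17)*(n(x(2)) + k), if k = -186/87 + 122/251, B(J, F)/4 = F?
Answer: -5767352/7279 ≈ -792.33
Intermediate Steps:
B(J, F) = 4*F
k = -12024/7279 (k = -186*1/87 + 122*(1/251) = -62/29 + 122/251 = -12024/7279 ≈ -1.6519)
B(-16, 17)*(n(x(2)) + k) = (4*17)*(-10/1 - 12024/7279) = 68*(-10*1 - 12024/7279) = 68*(-10 - 12024/7279) = 68*(-84814/7279) = -5767352/7279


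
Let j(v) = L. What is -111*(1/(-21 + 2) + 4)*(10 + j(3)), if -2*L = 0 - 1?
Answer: -174825/38 ≈ -4600.7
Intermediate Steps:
L = ½ (L = -(0 - 1)/2 = -½*(-1) = ½ ≈ 0.50000)
j(v) = ½
-111*(1/(-21 + 2) + 4)*(10 + j(3)) = -111*(1/(-21 + 2) + 4)*(10 + ½) = -111*(1/(-19) + 4)*21/2 = -111*(-1/19 + 4)*21/2 = -8325*21/(19*2) = -111*1575/38 = -174825/38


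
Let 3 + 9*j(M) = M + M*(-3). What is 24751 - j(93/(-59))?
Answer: 1460308/59 ≈ 24751.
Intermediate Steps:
j(M) = -⅓ - 2*M/9 (j(M) = -⅓ + (M + M*(-3))/9 = -⅓ + (M - 3*M)/9 = -⅓ + (-2*M)/9 = -⅓ - 2*M/9)
24751 - j(93/(-59)) = 24751 - (-⅓ - 62/(3*(-59))) = 24751 - (-⅓ - 62*(-1)/(3*59)) = 24751 - (-⅓ - 2/9*(-93/59)) = 24751 - (-⅓ + 62/177) = 24751 - 1*1/59 = 24751 - 1/59 = 1460308/59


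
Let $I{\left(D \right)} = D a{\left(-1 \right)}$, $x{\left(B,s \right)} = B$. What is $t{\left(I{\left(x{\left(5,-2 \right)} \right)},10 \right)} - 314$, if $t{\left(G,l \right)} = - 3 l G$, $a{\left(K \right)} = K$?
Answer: $-164$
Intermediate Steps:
$I{\left(D \right)} = - D$ ($I{\left(D \right)} = D \left(-1\right) = - D$)
$t{\left(G,l \right)} = - 3 G l$
$t{\left(I{\left(x{\left(5,-2 \right)} \right)},10 \right)} - 314 = \left(-3\right) \left(\left(-1\right) 5\right) 10 - 314 = \left(-3\right) \left(-5\right) 10 - 314 = 150 - 314 = -164$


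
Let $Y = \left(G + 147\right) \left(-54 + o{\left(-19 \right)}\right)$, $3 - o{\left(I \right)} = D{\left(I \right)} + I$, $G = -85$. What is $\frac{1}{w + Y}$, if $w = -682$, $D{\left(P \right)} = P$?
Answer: $- \frac{1}{1488} \approx -0.00067204$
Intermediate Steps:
$o{\left(I \right)} = 3 - 2 I$ ($o{\left(I \right)} = 3 - \left(I + I\right) = 3 - 2 I$)
$Y = -806$ ($Y = \left(-85 + 147\right) \left(-54 + \left(3 - -38\right)\right) = 62 \left(-54 + \left(3 + 38\right)\right) = 62 \left(-54 + 41\right) = 62 \left(-13\right) = -806$)
$\frac{1}{w + Y} = \frac{1}{-682 - 806} = \frac{1}{-1488} = - \frac{1}{1488}$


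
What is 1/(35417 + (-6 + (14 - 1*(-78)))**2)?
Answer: 1/42813 ≈ 2.3357e-5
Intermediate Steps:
1/(35417 + (-6 + (14 - 1*(-78)))**2) = 1/(35417 + (-6 + (14 + 78))**2) = 1/(35417 + (-6 + 92)**2) = 1/(35417 + 86**2) = 1/(35417 + 7396) = 1/42813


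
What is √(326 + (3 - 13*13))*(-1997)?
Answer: -7988*√10 ≈ -25260.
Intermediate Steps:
√(326 + (3 - 13*13))*(-1997) = √(326 + (3 - 169))*(-1997) = √(326 - 166)*(-1997) = √160*(-1997) = (4*√10)*(-1997) = -7988*√10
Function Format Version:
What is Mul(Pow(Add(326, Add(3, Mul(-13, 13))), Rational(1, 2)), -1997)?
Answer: Mul(-7988, Pow(10, Rational(1, 2))) ≈ -25260.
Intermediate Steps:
Mul(Pow(Add(326, Add(3, Mul(-13, 13))), Rational(1, 2)), -1997) = Mul(Pow(Add(326, Add(3, -169)), Rational(1, 2)), -1997) = Mul(Pow(Add(326, -166), Rational(1, 2)), -1997) = Mul(Pow(160, Rational(1, 2)), -1997) = Mul(Mul(4, Pow(10, Rational(1, 2))), -1997) = Mul(-7988, Pow(10, Rational(1, 2)))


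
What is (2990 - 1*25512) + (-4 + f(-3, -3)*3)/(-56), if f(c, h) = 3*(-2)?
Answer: -630605/28 ≈ -22522.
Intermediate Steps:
f(c, h) = -6
(2990 - 1*25512) + (-4 + f(-3, -3)*3)/(-56) = (2990 - 1*25512) + (-4 - 6*3)/(-56) = (2990 - 25512) - (-4 - 18)/56 = -22522 - 1/56*(-22) = -22522 + 11/28 = -630605/28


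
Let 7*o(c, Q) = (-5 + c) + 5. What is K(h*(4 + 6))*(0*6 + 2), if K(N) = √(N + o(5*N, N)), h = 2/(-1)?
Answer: 8*I*√105/7 ≈ 11.711*I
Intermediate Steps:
h = -2 (h = 2*(-1) = -2)
o(c, Q) = c/7 (o(c, Q) = ((-5 + c) + 5)/7 = c/7)
K(N) = 2*√21*√N/7 (K(N) = √(N + (5*N)/7) = √(N + 5*N/7) = √(12*N/7) = 2*√21*√N/7)
K(h*(4 + 6))*(0*6 + 2) = (2*√21*√(-2*(4 + 6))/7)*(0*6 + 2) = (2*√21*√(-2*10)/7)*(0 + 2) = (2*√21*√(-20)/7)*2 = (2*√21*(2*I*√5)/7)*2 = (4*I*√105/7)*2 = 8*I*√105/7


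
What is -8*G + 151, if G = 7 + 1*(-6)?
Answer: 143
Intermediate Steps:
G = 1 (G = 7 - 6 = 1)
-8*G + 151 = -8*1 + 151 = -8 + 151 = 143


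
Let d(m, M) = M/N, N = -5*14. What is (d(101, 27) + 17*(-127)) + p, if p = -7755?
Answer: -694007/70 ≈ -9914.4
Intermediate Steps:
N = -70
d(m, M) = -M/70 (d(m, M) = M/(-70) = M*(-1/70) = -M/70)
(d(101, 27) + 17*(-127)) + p = (-1/70*27 + 17*(-127)) - 7755 = (-27/70 - 2159) - 7755 = -151157/70 - 7755 = -694007/70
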